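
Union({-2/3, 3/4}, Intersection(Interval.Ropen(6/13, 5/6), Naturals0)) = {-2/3, 3/4}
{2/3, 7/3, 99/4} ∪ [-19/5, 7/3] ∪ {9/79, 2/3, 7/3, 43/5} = [-19/5, 7/3] ∪ {43/5, 99/4}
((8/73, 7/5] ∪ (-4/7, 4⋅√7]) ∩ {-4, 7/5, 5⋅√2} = {7/5, 5⋅√2}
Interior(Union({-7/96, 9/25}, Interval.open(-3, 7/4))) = Interval.open(-3, 7/4)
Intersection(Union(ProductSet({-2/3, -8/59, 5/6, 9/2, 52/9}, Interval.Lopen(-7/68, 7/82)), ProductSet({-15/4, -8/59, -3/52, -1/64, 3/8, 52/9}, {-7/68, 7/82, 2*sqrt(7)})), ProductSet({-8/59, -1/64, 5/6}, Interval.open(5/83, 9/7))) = Union(ProductSet({-8/59, -1/64}, {7/82}), ProductSet({-8/59, 5/6}, Interval.Lopen(5/83, 7/82)))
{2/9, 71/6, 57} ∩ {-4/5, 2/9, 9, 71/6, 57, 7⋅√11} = {2/9, 71/6, 57}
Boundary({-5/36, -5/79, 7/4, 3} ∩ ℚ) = {-5/36, -5/79, 7/4, 3}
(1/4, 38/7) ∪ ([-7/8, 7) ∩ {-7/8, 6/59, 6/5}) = {-7/8, 6/59} ∪ (1/4, 38/7)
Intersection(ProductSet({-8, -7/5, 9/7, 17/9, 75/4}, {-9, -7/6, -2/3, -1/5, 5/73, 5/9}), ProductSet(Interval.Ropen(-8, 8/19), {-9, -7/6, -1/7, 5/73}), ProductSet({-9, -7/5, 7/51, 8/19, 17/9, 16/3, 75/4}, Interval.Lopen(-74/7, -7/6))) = ProductSet({-7/5}, {-9, -7/6})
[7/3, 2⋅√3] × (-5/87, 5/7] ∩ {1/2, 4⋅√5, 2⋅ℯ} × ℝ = ∅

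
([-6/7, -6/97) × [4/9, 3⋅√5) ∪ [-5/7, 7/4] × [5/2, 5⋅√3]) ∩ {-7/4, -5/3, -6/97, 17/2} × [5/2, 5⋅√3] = {-6/97} × [5/2, 5⋅√3]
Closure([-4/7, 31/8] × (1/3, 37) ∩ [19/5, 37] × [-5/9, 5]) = [19/5, 31/8] × [1/3, 5]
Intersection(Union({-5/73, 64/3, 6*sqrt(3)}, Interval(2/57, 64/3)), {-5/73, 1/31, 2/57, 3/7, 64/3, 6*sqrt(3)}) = {-5/73, 2/57, 3/7, 64/3, 6*sqrt(3)}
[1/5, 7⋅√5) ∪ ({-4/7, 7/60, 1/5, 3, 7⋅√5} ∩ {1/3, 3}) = [1/5, 7⋅√5)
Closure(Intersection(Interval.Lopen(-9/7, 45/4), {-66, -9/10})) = {-9/10}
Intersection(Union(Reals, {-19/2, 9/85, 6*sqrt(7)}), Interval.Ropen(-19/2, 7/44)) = Interval.Ropen(-19/2, 7/44)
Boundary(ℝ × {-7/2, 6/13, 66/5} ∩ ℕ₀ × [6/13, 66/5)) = ℕ₀ × {6/13}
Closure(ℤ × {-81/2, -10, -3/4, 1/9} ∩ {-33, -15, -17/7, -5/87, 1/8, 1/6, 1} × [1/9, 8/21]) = {-33, -15, 1} × {1/9}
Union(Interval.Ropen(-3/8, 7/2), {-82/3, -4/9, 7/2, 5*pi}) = Union({-82/3, -4/9, 5*pi}, Interval(-3/8, 7/2))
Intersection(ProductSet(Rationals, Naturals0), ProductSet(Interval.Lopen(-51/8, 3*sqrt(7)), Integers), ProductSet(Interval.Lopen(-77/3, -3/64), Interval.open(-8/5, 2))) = ProductSet(Intersection(Interval.Lopen(-51/8, -3/64), Rationals), Range(0, 2, 1))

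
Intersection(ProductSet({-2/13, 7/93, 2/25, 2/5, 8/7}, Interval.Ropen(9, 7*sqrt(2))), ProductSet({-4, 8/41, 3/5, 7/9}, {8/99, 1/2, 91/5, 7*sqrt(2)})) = EmptySet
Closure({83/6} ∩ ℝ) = {83/6}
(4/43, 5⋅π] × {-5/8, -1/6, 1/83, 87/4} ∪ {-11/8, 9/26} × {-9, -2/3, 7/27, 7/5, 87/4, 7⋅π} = ({-11/8, 9/26} × {-9, -2/3, 7/27, 7/5, 87/4, 7⋅π}) ∪ ((4/43, 5⋅π] × {-5/8, -1/6, 1/83, 87/4})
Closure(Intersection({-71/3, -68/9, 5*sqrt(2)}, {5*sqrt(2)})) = {5*sqrt(2)}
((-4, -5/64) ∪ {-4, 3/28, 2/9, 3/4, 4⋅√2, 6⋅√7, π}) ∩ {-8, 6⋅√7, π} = {6⋅√7, π}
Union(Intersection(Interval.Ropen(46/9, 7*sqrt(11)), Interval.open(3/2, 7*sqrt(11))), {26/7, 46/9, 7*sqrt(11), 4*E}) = Union({26/7}, Interval(46/9, 7*sqrt(11)))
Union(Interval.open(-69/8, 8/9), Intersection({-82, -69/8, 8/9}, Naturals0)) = Interval.open(-69/8, 8/9)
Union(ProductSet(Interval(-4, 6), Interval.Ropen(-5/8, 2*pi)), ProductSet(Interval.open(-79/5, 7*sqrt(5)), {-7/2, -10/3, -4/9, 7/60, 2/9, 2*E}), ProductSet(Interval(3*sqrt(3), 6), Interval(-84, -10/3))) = Union(ProductSet(Interval.open(-79/5, 7*sqrt(5)), {-7/2, -10/3, -4/9, 7/60, 2/9, 2*E}), ProductSet(Interval(-4, 6), Interval.Ropen(-5/8, 2*pi)), ProductSet(Interval(3*sqrt(3), 6), Interval(-84, -10/3)))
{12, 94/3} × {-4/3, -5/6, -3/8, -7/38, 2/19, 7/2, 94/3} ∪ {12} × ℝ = ({12} × ℝ) ∪ ({12, 94/3} × {-4/3, -5/6, -3/8, -7/38, 2/19, 7/2, 94/3})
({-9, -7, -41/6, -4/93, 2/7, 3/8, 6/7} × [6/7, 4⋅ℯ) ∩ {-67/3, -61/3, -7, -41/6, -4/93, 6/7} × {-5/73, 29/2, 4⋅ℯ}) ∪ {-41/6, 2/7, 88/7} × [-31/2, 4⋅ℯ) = {-41/6, 2/7, 88/7} × [-31/2, 4⋅ℯ)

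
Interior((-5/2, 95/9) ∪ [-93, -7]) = (-93, -7) ∪ (-5/2, 95/9)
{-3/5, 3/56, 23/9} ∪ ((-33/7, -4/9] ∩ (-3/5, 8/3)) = [-3/5, -4/9] ∪ {3/56, 23/9}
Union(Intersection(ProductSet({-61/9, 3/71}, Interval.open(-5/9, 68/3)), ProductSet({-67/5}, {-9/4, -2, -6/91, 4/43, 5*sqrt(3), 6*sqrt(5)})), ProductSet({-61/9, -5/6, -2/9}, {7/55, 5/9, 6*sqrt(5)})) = ProductSet({-61/9, -5/6, -2/9}, {7/55, 5/9, 6*sqrt(5)})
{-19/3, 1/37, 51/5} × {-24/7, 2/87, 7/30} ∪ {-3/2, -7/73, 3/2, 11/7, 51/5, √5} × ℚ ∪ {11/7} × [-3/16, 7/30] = ({11/7} × [-3/16, 7/30]) ∪ ({-19/3, 1/37, 51/5} × {-24/7, 2/87, 7/30}) ∪ ({-3/2, -7/73, 3/2, 11/7, 51/5, √5} × ℚ)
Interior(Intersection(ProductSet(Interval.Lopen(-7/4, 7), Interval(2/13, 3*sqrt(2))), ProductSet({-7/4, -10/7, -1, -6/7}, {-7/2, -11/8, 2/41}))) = EmptySet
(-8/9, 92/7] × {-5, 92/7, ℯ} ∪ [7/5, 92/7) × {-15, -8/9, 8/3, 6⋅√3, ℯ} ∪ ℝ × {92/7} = (ℝ × {92/7}) ∪ ((-8/9, 92/7] × {-5, 92/7, ℯ}) ∪ ([7/5, 92/7) × {-15, -8/9, 8/3, 6⋅√3, ℯ})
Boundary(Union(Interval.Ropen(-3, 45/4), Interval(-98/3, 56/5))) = {-98/3, 45/4}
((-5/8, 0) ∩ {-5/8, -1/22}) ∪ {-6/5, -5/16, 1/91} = {-6/5, -5/16, -1/22, 1/91}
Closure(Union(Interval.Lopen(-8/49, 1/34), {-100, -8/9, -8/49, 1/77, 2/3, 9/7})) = Union({-100, -8/9, 2/3, 9/7}, Interval(-8/49, 1/34))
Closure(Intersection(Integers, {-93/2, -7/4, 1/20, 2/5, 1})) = {1}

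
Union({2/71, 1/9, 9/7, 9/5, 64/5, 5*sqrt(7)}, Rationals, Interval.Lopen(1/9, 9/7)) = Union({5*sqrt(7)}, Interval(1/9, 9/7), Rationals)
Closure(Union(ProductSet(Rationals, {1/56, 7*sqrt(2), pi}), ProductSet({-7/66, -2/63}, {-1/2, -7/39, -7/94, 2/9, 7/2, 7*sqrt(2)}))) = Union(ProductSet({-7/66, -2/63}, {-1/2, -7/39, -7/94, 2/9, 7/2, 7*sqrt(2)}), ProductSet(Reals, {1/56, 7*sqrt(2), pi}))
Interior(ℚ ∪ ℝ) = ℝ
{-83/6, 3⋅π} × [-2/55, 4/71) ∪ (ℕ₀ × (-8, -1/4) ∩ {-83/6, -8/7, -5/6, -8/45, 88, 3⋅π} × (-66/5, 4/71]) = ({88} × (-8, -1/4)) ∪ ({-83/6, 3⋅π} × [-2/55, 4/71))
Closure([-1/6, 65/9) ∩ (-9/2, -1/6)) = ∅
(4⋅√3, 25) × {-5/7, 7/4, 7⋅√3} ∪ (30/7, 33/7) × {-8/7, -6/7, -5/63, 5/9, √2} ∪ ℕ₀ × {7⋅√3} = (ℕ₀ × {7⋅√3}) ∪ ((30/7, 33/7) × {-8/7, -6/7, -5/63, 5/9, √2}) ∪ ((4⋅√3, 25) × {-5/7, 7/4, 7⋅√3})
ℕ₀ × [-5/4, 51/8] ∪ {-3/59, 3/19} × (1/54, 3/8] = (ℕ₀ × [-5/4, 51/8]) ∪ ({-3/59, 3/19} × (1/54, 3/8])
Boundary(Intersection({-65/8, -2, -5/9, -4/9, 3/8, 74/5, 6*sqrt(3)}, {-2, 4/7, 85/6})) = {-2}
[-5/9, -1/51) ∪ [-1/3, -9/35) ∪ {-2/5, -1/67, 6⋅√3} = [-5/9, -1/51) ∪ {-1/67, 6⋅√3}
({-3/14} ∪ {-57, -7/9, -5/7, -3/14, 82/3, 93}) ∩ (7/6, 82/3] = {82/3}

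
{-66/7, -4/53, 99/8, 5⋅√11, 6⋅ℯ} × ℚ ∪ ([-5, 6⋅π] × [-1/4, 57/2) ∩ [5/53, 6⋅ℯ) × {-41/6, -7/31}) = ([5/53, 6⋅ℯ) × {-7/31}) ∪ ({-66/7, -4/53, 99/8, 5⋅√11, 6⋅ℯ} × ℚ)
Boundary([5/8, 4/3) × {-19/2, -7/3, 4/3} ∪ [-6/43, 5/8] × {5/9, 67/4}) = ([-6/43, 5/8] × {5/9, 67/4}) ∪ ([5/8, 4/3] × {-19/2, -7/3, 4/3})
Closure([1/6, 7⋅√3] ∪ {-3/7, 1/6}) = {-3/7} ∪ [1/6, 7⋅√3]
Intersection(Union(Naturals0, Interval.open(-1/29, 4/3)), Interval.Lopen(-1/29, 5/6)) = Union(Interval.Lopen(-1/29, 5/6), Range(0, 1, 1))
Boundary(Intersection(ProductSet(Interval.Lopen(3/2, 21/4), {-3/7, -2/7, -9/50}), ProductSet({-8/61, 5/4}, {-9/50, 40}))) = EmptySet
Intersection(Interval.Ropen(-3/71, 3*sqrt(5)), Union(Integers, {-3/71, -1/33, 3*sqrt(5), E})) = Union({-3/71, -1/33, E}, Range(0, 7, 1))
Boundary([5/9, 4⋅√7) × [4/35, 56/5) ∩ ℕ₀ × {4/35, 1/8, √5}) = {1, 2, …, 10} × {4/35, 1/8, √5}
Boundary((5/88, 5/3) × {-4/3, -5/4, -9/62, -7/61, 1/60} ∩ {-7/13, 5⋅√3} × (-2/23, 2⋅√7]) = ∅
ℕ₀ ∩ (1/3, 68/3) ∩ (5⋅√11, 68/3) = {17, 18, …, 22}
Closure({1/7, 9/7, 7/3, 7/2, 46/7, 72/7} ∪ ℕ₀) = ℕ₀ ∪ {1/7, 9/7, 7/3, 7/2, 46/7, 72/7}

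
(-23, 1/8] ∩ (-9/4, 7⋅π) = (-9/4, 1/8]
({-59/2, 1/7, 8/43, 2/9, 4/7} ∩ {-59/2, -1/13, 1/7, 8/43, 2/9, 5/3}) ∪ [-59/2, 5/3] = [-59/2, 5/3]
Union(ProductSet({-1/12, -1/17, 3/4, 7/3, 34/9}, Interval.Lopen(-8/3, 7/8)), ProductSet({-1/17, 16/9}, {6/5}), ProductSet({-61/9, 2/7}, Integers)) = Union(ProductSet({-61/9, 2/7}, Integers), ProductSet({-1/17, 16/9}, {6/5}), ProductSet({-1/12, -1/17, 3/4, 7/3, 34/9}, Interval.Lopen(-8/3, 7/8)))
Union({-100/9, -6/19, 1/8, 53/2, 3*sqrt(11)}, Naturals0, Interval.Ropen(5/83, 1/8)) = Union({-100/9, -6/19, 53/2, 3*sqrt(11)}, Interval(5/83, 1/8), Naturals0)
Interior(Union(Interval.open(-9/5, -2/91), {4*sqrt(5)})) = Interval.open(-9/5, -2/91)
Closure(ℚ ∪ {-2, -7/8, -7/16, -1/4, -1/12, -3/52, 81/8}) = ℝ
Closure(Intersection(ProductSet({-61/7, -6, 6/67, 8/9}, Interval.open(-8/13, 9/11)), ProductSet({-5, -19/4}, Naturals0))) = EmptySet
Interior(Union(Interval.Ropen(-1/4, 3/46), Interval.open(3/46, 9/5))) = Union(Interval.open(-1/4, 3/46), Interval.open(3/46, 9/5))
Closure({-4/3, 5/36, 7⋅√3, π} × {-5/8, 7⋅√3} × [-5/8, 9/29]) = {-4/3, 5/36, 7⋅√3, π} × {-5/8, 7⋅√3} × [-5/8, 9/29]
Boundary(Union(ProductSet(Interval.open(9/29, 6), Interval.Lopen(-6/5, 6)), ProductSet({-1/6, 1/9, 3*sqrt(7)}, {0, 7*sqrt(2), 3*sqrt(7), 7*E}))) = Union(ProductSet({9/29, 6}, Interval(-6/5, 6)), ProductSet({-1/6, 1/9, 3*sqrt(7)}, {0, 7*sqrt(2), 3*sqrt(7), 7*E}), ProductSet(Interval(9/29, 6), {-6/5, 6}))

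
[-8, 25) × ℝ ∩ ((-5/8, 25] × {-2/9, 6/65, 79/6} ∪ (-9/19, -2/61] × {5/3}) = ((-9/19, -2/61] × {5/3}) ∪ ((-5/8, 25) × {-2/9, 6/65, 79/6})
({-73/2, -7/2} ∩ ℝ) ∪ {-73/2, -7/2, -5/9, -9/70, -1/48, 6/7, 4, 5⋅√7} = {-73/2, -7/2, -5/9, -9/70, -1/48, 6/7, 4, 5⋅√7}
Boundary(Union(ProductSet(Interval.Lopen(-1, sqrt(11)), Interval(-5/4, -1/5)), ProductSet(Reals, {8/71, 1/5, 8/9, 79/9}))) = Union(ProductSet({-1, sqrt(11)}, Interval(-5/4, -1/5)), ProductSet(Interval(-1, sqrt(11)), {-5/4, -1/5}), ProductSet(Reals, {8/71, 1/5, 8/9, 79/9}))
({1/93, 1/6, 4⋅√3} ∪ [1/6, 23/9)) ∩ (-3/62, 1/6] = {1/93, 1/6}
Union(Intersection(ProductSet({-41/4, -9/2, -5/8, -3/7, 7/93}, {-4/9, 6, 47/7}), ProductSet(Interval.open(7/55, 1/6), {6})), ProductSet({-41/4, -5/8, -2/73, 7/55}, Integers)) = ProductSet({-41/4, -5/8, -2/73, 7/55}, Integers)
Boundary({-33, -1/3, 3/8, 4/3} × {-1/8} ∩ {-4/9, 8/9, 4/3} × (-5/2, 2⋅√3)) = {4/3} × {-1/8}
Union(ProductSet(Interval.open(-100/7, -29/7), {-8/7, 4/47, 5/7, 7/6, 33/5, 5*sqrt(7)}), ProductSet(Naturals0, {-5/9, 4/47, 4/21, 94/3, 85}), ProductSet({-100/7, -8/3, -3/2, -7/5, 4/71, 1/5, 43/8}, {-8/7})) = Union(ProductSet({-100/7, -8/3, -3/2, -7/5, 4/71, 1/5, 43/8}, {-8/7}), ProductSet(Interval.open(-100/7, -29/7), {-8/7, 4/47, 5/7, 7/6, 33/5, 5*sqrt(7)}), ProductSet(Naturals0, {-5/9, 4/47, 4/21, 94/3, 85}))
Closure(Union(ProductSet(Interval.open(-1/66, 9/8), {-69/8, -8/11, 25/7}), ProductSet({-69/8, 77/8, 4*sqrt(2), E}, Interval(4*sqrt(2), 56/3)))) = Union(ProductSet({-69/8, 77/8, 4*sqrt(2), E}, Interval(4*sqrt(2), 56/3)), ProductSet(Interval(-1/66, 9/8), {-69/8, -8/11, 25/7}))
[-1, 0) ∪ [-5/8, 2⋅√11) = [-1, 2⋅√11)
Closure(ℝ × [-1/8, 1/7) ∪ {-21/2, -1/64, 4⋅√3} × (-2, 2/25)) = (ℝ × [-1/8, 1/7]) ∪ ({-21/2, -1/64, 4⋅√3} × [-2, 2/25))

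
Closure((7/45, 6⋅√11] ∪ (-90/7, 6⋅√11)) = [-90/7, 6⋅√11]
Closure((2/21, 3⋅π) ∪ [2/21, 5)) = [2/21, 3⋅π]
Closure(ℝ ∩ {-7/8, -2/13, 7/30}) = {-7/8, -2/13, 7/30}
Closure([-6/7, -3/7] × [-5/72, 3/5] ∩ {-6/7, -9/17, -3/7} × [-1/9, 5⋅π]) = {-6/7, -9/17, -3/7} × [-5/72, 3/5]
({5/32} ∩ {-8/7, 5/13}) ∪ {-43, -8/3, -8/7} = {-43, -8/3, -8/7}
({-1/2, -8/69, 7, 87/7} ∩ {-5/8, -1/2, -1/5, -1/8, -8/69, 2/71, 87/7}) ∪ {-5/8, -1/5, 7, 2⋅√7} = {-5/8, -1/2, -1/5, -8/69, 7, 87/7, 2⋅√7}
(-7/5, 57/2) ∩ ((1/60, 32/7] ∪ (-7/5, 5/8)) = (-7/5, 32/7]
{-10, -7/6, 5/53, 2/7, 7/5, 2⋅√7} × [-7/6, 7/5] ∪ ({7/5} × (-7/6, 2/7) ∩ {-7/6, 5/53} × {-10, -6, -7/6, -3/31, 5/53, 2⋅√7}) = {-10, -7/6, 5/53, 2/7, 7/5, 2⋅√7} × [-7/6, 7/5]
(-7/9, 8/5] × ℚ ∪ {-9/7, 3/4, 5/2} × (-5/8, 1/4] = ((-7/9, 8/5] × ℚ) ∪ ({-9/7, 3/4, 5/2} × (-5/8, 1/4])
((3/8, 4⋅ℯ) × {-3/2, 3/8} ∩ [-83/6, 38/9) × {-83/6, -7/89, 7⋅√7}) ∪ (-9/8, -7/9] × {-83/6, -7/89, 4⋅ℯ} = (-9/8, -7/9] × {-83/6, -7/89, 4⋅ℯ}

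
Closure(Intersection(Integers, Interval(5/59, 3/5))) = EmptySet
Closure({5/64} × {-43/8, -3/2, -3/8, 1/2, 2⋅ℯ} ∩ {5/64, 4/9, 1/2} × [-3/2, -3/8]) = {5/64} × {-3/2, -3/8}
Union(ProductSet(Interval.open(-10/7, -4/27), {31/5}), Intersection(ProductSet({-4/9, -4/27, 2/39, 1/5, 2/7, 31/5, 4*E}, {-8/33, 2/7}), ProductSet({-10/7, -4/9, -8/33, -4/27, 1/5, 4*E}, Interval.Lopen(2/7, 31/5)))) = ProductSet(Interval.open(-10/7, -4/27), {31/5})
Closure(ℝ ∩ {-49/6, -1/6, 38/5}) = {-49/6, -1/6, 38/5}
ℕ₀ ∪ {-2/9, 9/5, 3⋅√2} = {-2/9, 9/5, 3⋅√2} ∪ ℕ₀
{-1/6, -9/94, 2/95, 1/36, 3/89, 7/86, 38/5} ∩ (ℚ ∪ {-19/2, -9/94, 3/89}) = {-1/6, -9/94, 2/95, 1/36, 3/89, 7/86, 38/5}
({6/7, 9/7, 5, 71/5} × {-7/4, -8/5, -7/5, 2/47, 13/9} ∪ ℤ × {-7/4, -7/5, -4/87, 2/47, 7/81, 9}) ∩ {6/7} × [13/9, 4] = {6/7} × {13/9}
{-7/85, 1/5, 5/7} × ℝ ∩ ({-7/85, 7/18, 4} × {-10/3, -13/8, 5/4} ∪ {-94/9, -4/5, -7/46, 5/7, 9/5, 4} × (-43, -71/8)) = ({-7/85} × {-10/3, -13/8, 5/4}) ∪ ({5/7} × (-43, -71/8))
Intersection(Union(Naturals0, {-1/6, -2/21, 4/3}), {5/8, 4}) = {4}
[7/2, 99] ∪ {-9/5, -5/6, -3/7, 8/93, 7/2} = {-9/5, -5/6, -3/7, 8/93} ∪ [7/2, 99]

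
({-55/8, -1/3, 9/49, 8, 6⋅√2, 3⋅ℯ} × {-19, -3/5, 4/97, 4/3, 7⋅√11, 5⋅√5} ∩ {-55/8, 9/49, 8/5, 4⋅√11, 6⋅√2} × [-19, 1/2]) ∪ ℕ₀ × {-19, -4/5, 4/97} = (ℕ₀ × {-19, -4/5, 4/97}) ∪ ({-55/8, 9/49, 6⋅√2} × {-19, -3/5, 4/97})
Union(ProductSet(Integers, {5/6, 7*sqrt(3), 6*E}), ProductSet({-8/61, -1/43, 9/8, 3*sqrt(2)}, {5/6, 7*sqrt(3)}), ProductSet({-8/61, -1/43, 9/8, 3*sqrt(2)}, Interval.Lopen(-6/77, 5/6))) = Union(ProductSet({-8/61, -1/43, 9/8, 3*sqrt(2)}, Union({7*sqrt(3)}, Interval.Lopen(-6/77, 5/6))), ProductSet(Integers, {5/6, 7*sqrt(3), 6*E}))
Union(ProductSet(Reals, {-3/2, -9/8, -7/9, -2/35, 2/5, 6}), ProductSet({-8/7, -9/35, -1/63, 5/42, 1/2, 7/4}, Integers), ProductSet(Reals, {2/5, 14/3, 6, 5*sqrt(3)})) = Union(ProductSet({-8/7, -9/35, -1/63, 5/42, 1/2, 7/4}, Integers), ProductSet(Reals, {-3/2, -9/8, -7/9, -2/35, 2/5, 14/3, 6, 5*sqrt(3)}))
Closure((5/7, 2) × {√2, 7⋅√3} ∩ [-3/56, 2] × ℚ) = ∅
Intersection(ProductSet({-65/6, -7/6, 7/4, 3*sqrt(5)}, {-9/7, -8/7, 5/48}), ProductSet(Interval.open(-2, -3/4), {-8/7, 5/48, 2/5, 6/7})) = ProductSet({-7/6}, {-8/7, 5/48})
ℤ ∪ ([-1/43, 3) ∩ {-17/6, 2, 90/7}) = ℤ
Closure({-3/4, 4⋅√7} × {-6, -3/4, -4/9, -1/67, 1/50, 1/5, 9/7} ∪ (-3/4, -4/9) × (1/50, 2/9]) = ({-3/4, -4/9} × [1/50, 2/9]) ∪ ([-3/4, -4/9] × {1/50, 2/9}) ∪ ((-3/4, -4/9) × (1/50, 2/9]) ∪ ({-3/4, 4⋅√7} × {-6, -3/4, -4/9, -1/67, 1/50, 1/5, 9/7})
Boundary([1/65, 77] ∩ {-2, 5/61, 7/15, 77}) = {5/61, 7/15, 77}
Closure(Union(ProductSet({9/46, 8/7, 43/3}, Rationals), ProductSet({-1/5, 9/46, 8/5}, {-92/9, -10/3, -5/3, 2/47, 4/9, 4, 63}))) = Union(ProductSet({-1/5, 9/46, 8/5}, {-92/9, -10/3, -5/3, 2/47, 4/9, 4, 63}), ProductSet({9/46, 8/7, 43/3}, Reals))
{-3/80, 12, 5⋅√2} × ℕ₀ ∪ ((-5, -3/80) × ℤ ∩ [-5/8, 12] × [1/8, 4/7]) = {-3/80, 12, 5⋅√2} × ℕ₀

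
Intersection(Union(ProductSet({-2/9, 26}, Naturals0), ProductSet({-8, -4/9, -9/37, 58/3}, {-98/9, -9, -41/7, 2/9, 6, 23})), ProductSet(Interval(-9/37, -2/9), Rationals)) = Union(ProductSet({-9/37}, {-98/9, -9, -41/7, 2/9, 6, 23}), ProductSet({-2/9}, Naturals0))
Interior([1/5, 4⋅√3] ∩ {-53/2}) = ∅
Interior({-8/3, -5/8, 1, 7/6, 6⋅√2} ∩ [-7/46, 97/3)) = ∅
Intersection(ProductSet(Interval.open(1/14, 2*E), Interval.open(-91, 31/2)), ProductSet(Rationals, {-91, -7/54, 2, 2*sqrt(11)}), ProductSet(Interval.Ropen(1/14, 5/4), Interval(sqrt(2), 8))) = ProductSet(Intersection(Interval.open(1/14, 5/4), Rationals), {2, 2*sqrt(11)})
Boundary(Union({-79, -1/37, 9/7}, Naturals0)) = Union({-79, -1/37, 9/7}, Naturals0)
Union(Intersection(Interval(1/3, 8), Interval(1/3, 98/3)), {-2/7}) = Union({-2/7}, Interval(1/3, 8))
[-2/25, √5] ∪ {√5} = [-2/25, √5]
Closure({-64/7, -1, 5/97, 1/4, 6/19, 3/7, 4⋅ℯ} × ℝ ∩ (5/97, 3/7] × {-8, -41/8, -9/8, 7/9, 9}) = {1/4, 6/19, 3/7} × {-8, -41/8, -9/8, 7/9, 9}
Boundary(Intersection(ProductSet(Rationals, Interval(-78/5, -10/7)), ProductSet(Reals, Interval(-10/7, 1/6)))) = ProductSet(Reals, {-10/7})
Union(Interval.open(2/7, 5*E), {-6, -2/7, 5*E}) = Union({-6, -2/7}, Interval.Lopen(2/7, 5*E))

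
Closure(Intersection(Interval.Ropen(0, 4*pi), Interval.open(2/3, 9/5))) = Interval(2/3, 9/5)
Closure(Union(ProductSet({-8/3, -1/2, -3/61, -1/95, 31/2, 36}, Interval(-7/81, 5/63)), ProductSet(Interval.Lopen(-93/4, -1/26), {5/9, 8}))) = Union(ProductSet({-8/3, -1/2, -3/61, -1/95, 31/2, 36}, Interval(-7/81, 5/63)), ProductSet(Interval(-93/4, -1/26), {5/9, 8}))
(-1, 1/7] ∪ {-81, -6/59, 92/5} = {-81, 92/5} ∪ (-1, 1/7]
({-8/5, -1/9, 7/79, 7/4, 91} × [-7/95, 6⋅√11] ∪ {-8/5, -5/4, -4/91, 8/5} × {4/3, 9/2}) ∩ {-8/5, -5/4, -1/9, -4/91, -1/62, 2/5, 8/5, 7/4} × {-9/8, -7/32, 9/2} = {-8/5, -5/4, -1/9, -4/91, 8/5, 7/4} × {9/2}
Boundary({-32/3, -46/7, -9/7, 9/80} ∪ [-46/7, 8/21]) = {-32/3, -46/7, 8/21}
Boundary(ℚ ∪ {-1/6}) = ℝ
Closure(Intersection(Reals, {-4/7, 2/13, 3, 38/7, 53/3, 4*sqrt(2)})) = {-4/7, 2/13, 3, 38/7, 53/3, 4*sqrt(2)}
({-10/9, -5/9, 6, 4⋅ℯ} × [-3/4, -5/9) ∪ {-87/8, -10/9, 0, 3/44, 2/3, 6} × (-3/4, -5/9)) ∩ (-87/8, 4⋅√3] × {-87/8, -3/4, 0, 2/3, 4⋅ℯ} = {-10/9, -5/9, 6} × {-3/4}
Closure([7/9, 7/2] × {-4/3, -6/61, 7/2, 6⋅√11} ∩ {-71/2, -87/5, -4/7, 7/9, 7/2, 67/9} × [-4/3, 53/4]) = {7/9, 7/2} × {-4/3, -6/61, 7/2}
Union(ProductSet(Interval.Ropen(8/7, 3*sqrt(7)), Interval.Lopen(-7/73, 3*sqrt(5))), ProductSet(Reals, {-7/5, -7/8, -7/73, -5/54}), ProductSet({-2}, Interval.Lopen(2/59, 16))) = Union(ProductSet({-2}, Interval.Lopen(2/59, 16)), ProductSet(Interval.Ropen(8/7, 3*sqrt(7)), Interval.Lopen(-7/73, 3*sqrt(5))), ProductSet(Reals, {-7/5, -7/8, -7/73, -5/54}))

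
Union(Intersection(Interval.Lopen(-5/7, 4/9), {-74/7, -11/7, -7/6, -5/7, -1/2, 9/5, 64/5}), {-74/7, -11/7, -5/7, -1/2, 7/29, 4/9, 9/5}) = {-74/7, -11/7, -5/7, -1/2, 7/29, 4/9, 9/5}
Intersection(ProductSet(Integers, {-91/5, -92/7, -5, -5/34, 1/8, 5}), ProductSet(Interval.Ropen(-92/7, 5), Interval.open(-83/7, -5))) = EmptySet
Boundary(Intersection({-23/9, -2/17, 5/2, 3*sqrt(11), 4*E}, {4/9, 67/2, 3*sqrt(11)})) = {3*sqrt(11)}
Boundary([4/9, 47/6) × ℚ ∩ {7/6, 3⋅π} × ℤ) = {7/6} × ℤ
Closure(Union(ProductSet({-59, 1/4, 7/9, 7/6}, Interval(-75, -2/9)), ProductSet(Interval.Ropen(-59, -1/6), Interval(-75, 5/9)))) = Union(ProductSet({-59, 1/4, 7/9, 7/6}, Interval(-75, -2/9)), ProductSet(Interval(-59, -1/6), Interval(-75, 5/9)))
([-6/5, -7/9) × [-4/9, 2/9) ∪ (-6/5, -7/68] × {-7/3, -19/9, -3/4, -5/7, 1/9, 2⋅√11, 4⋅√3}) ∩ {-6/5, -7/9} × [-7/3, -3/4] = {-7/9} × {-7/3, -19/9, -3/4}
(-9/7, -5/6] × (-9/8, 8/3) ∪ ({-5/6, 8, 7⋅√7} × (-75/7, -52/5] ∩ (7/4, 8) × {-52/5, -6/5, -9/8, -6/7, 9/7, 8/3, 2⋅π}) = (-9/7, -5/6] × (-9/8, 8/3)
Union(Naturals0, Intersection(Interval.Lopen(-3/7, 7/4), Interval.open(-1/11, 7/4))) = Union(Interval.open(-1/11, 7/4), Naturals0)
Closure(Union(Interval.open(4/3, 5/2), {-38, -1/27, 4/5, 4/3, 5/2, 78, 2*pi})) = Union({-38, -1/27, 4/5, 78, 2*pi}, Interval(4/3, 5/2))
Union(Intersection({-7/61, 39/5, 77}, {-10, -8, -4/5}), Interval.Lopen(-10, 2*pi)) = Interval.Lopen(-10, 2*pi)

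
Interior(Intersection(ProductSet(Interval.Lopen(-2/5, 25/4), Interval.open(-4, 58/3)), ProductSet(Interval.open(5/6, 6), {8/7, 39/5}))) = EmptySet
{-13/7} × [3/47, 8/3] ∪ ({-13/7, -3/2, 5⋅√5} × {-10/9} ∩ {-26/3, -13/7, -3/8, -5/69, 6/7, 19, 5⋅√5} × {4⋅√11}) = {-13/7} × [3/47, 8/3]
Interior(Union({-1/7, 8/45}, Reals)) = Reals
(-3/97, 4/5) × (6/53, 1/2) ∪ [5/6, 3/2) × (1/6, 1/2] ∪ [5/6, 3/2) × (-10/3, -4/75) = ((-3/97, 4/5) × (6/53, 1/2)) ∪ ([5/6, 3/2) × ((-10/3, -4/75) ∪ (1/6, 1/2]))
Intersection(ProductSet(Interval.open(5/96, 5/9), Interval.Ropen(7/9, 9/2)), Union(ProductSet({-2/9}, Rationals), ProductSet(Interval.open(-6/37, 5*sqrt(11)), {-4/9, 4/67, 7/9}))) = ProductSet(Interval.open(5/96, 5/9), {7/9})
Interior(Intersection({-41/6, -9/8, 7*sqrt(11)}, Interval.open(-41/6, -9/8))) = EmptySet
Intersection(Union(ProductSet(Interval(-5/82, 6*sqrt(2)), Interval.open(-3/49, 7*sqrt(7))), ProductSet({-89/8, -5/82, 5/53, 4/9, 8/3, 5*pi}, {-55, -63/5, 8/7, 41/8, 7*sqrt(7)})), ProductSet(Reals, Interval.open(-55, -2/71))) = Union(ProductSet({-89/8, -5/82, 5/53, 4/9, 8/3, 5*pi}, {-63/5}), ProductSet(Interval(-5/82, 6*sqrt(2)), Interval.open(-3/49, -2/71)))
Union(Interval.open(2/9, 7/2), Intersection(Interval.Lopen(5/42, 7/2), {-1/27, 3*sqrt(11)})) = Interval.open(2/9, 7/2)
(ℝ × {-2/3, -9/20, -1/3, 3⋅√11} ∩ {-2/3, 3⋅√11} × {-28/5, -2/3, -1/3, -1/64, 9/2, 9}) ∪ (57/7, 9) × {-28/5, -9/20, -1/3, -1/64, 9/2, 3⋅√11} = ({-2/3, 3⋅√11} × {-2/3, -1/3}) ∪ ((57/7, 9) × {-28/5, -9/20, -1/3, -1/64, 9/2, 3⋅√11})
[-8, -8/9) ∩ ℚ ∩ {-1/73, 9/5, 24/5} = ∅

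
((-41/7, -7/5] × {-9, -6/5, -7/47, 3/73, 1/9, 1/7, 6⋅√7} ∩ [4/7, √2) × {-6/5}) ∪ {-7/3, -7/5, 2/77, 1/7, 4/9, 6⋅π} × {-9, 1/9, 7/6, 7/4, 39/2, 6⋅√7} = {-7/3, -7/5, 2/77, 1/7, 4/9, 6⋅π} × {-9, 1/9, 7/6, 7/4, 39/2, 6⋅√7}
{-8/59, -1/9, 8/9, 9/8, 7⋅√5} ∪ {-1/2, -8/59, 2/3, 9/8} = {-1/2, -8/59, -1/9, 2/3, 8/9, 9/8, 7⋅√5}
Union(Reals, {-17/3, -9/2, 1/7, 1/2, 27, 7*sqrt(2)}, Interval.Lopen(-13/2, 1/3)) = Interval(-oo, oo)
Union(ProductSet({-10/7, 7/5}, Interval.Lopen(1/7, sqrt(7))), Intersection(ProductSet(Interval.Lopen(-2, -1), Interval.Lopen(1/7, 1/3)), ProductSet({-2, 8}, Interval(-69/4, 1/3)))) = ProductSet({-10/7, 7/5}, Interval.Lopen(1/7, sqrt(7)))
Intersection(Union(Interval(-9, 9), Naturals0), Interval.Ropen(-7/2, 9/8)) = Union(Interval.Ropen(-7/2, 9/8), Range(0, 2, 1))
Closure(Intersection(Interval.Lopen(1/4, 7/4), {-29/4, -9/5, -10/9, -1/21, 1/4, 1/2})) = {1/2}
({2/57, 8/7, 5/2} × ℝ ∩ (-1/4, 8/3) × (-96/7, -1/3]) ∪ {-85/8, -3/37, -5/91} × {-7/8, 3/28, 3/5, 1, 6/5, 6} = ({2/57, 8/7, 5/2} × (-96/7, -1/3]) ∪ ({-85/8, -3/37, -5/91} × {-7/8, 3/28, 3/5, 1, 6/5, 6})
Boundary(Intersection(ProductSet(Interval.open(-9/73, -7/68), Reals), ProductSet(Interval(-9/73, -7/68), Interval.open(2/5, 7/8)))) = Union(ProductSet({-9/73, -7/68}, Interval(2/5, 7/8)), ProductSet(Interval(-9/73, -7/68), {2/5, 7/8}))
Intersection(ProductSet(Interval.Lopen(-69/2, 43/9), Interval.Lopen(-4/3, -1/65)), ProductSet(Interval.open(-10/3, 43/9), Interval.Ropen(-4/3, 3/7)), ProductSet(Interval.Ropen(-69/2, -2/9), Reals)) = ProductSet(Interval.open(-10/3, -2/9), Interval.Lopen(-4/3, -1/65))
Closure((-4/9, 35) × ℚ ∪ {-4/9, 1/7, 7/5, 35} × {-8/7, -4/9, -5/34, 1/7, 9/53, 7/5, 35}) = [-4/9, 35] × ℝ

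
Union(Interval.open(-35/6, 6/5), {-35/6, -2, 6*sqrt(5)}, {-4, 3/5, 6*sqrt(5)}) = Union({6*sqrt(5)}, Interval.Ropen(-35/6, 6/5))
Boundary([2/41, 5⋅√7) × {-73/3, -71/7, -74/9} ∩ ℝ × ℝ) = [2/41, 5⋅√7] × {-73/3, -71/7, -74/9}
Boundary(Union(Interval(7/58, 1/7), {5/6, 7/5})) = {7/58, 1/7, 5/6, 7/5}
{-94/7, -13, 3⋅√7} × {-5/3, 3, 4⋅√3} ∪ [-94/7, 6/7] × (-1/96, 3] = ([-94/7, 6/7] × (-1/96, 3]) ∪ ({-94/7, -13, 3⋅√7} × {-5/3, 3, 4⋅√3})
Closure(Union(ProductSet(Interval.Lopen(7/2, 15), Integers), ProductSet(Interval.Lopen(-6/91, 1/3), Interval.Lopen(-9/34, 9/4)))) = Union(ProductSet({-6/91, 1/3}, Interval(-9/34, 9/4)), ProductSet(Interval(-6/91, 1/3), {-9/34, 9/4}), ProductSet(Interval.Lopen(-6/91, 1/3), Interval.Lopen(-9/34, 9/4)), ProductSet(Interval(7/2, 15), Integers))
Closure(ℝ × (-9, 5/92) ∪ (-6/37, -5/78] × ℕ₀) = ((-6/37, -5/78] × ℕ₀) ∪ (ℝ × [-9, 5/92]) ∪ ([-6/37, -5/78] × (ℕ₀ \ (-9, 5/92)))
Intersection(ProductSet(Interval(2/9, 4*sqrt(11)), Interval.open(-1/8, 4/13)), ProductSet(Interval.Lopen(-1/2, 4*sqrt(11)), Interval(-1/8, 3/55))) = ProductSet(Interval(2/9, 4*sqrt(11)), Interval.Lopen(-1/8, 3/55))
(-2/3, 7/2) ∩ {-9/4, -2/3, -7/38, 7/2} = {-7/38}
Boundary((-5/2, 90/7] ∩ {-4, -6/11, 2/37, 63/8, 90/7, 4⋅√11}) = {-6/11, 2/37, 63/8, 90/7}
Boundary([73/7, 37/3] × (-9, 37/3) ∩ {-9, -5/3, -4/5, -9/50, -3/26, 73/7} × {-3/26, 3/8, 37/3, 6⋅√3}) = {73/7} × {-3/26, 3/8, 6⋅√3}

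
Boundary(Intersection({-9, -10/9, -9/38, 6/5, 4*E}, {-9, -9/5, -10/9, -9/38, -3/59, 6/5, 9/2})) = {-9, -10/9, -9/38, 6/5}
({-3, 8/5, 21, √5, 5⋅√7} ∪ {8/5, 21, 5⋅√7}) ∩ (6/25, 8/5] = {8/5}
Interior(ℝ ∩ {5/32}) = ∅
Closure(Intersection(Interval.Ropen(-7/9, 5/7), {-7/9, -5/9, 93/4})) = {-7/9, -5/9}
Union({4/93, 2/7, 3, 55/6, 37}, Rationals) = Rationals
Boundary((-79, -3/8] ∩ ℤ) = {-78, -77, …, -1}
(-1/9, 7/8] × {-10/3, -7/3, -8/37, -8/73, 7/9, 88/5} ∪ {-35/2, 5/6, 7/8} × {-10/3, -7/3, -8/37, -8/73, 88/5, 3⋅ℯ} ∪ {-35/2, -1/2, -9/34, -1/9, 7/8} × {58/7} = ({-35/2, -1/2, -9/34, -1/9, 7/8} × {58/7}) ∪ ((-1/9, 7/8] × {-10/3, -7/3, -8/37, -8/73, 7/9, 88/5}) ∪ ({-35/2, 5/6, 7/8} × {-10/3, -7/3, -8/37, -8/73, 88/5, 3⋅ℯ})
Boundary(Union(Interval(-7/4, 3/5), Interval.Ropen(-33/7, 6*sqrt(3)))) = {-33/7, 6*sqrt(3)}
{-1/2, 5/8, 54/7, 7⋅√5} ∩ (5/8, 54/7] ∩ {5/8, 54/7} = {54/7}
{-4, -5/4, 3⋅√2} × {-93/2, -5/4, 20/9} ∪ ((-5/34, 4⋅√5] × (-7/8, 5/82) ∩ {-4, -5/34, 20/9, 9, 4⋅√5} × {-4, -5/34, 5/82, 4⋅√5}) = ({20/9, 4⋅√5} × {-5/34}) ∪ ({-4, -5/4, 3⋅√2} × {-93/2, -5/4, 20/9})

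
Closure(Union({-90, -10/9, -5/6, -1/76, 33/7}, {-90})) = {-90, -10/9, -5/6, -1/76, 33/7}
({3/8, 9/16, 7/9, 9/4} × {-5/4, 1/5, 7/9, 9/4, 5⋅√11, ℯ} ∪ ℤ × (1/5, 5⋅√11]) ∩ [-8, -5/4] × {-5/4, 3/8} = {-8, -7, …, -2} × {3/8}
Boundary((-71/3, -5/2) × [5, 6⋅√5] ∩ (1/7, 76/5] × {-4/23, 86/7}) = ∅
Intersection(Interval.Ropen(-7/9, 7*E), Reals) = Interval.Ropen(-7/9, 7*E)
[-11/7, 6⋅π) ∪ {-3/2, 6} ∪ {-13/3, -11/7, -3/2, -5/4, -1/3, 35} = {-13/3, 35} ∪ [-11/7, 6⋅π)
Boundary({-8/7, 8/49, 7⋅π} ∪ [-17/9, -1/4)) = {-17/9, -1/4, 8/49, 7⋅π}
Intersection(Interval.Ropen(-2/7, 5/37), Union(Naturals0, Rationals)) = Intersection(Interval.Ropen(-2/7, 5/37), Rationals)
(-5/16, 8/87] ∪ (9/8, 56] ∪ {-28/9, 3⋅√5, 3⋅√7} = {-28/9} ∪ (-5/16, 8/87] ∪ (9/8, 56]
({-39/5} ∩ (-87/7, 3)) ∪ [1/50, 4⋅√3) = {-39/5} ∪ [1/50, 4⋅√3)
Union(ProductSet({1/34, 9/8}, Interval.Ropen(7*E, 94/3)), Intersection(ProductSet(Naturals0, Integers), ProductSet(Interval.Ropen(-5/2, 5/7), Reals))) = Union(ProductSet({1/34, 9/8}, Interval.Ropen(7*E, 94/3)), ProductSet(Range(0, 1, 1), Integers))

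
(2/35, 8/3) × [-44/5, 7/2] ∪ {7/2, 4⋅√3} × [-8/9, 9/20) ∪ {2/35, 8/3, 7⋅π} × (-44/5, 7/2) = ((2/35, 8/3) × [-44/5, 7/2]) ∪ ({2/35, 8/3, 7⋅π} × (-44/5, 7/2)) ∪ ({7/2, 4⋅√3} × [-8/9, 9/20))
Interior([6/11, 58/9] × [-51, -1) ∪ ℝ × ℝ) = ℝ × ℝ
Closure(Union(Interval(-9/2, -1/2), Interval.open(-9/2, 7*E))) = Interval(-9/2, 7*E)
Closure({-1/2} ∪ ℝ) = ℝ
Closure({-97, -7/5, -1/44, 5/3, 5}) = {-97, -7/5, -1/44, 5/3, 5}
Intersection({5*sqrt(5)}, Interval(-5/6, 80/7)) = {5*sqrt(5)}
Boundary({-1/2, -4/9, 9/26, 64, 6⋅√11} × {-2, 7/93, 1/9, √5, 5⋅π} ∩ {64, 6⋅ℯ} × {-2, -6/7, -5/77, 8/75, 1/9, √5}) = {64} × {-2, 1/9, √5}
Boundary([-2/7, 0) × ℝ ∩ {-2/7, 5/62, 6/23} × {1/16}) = {-2/7} × {1/16}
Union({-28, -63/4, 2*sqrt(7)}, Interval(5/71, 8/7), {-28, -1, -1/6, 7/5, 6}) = Union({-28, -63/4, -1, -1/6, 7/5, 6, 2*sqrt(7)}, Interval(5/71, 8/7))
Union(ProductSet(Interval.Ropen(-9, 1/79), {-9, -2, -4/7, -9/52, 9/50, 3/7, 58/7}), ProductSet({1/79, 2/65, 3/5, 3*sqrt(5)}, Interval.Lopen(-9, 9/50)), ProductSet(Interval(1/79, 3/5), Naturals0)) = Union(ProductSet({1/79, 2/65, 3/5, 3*sqrt(5)}, Interval.Lopen(-9, 9/50)), ProductSet(Interval.Ropen(-9, 1/79), {-9, -2, -4/7, -9/52, 9/50, 3/7, 58/7}), ProductSet(Interval(1/79, 3/5), Naturals0))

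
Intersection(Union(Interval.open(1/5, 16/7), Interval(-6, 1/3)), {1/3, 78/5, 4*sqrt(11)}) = {1/3}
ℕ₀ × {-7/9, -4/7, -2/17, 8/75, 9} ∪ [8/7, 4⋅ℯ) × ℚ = (ℕ₀ × {-7/9, -4/7, -2/17, 8/75, 9}) ∪ ([8/7, 4⋅ℯ) × ℚ)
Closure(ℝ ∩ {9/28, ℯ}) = {9/28, ℯ}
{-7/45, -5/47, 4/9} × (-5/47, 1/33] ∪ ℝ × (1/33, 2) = (ℝ × (1/33, 2)) ∪ ({-7/45, -5/47, 4/9} × (-5/47, 1/33])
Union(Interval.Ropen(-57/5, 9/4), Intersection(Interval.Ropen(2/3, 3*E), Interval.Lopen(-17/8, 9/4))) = Interval(-57/5, 9/4)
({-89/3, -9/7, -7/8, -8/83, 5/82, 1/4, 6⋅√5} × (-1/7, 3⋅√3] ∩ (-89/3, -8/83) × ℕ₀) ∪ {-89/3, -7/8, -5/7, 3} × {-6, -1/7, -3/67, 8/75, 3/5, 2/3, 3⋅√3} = ({-9/7, -7/8} × {0, 1, …, 5}) ∪ ({-89/3, -7/8, -5/7, 3} × {-6, -1/7, -3/67, 8/75, 3/5, 2/3, 3⋅√3})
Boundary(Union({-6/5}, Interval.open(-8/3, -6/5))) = {-8/3, -6/5}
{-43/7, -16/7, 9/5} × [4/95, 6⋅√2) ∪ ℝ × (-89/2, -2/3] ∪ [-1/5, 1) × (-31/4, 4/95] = (ℝ × (-89/2, -2/3]) ∪ ([-1/5, 1) × (-31/4, 4/95]) ∪ ({-43/7, -16/7, 9/5} × [4/95, 6⋅√2))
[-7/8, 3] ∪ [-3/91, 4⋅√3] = [-7/8, 4⋅√3]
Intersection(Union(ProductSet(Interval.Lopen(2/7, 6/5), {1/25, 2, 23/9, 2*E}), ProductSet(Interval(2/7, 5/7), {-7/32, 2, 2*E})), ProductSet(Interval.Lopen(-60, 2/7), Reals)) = ProductSet({2/7}, {-7/32, 2, 2*E})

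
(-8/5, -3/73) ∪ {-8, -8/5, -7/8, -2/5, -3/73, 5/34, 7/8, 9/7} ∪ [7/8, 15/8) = {-8, 5/34} ∪ [-8/5, -3/73] ∪ [7/8, 15/8)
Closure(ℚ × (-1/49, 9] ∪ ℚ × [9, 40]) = ℝ × [-1/49, 40]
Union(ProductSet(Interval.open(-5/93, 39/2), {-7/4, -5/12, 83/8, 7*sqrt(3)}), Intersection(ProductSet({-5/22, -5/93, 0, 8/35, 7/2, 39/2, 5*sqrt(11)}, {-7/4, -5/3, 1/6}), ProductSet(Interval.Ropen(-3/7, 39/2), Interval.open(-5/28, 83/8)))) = Union(ProductSet({-5/22, -5/93, 0, 8/35, 7/2, 5*sqrt(11)}, {1/6}), ProductSet(Interval.open(-5/93, 39/2), {-7/4, -5/12, 83/8, 7*sqrt(3)}))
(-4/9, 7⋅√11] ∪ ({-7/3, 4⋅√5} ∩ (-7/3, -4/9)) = (-4/9, 7⋅√11]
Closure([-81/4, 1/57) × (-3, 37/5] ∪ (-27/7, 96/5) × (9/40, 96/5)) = ({-81/4} × [-3, 37/5]) ∪ ({96/5} × [9/40, 96/5]) ∪ ([-81/4, 1/57] × {-3}) ∪ ([-27/7, 96/5] × {96/5}) ∪ ({-81/4, 1/57} × [-3, 9/40]) ∪ ({-27/7, 96/5} × [37/5, 96/5]) ∪ ([-81/4, -27/7] × {-3, 37/5}) ∪ ([1/57, 96/5] × {9/40, 96/5}) ∪ ([-81/4, 1/57) × (-3, 37/5]) ∪ ((-27/7, 96/5) × (9/40, 96/5))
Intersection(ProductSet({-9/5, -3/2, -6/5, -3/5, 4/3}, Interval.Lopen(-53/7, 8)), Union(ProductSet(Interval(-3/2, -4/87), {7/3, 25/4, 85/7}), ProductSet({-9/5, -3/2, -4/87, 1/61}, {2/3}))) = Union(ProductSet({-9/5, -3/2}, {2/3}), ProductSet({-3/2, -6/5, -3/5}, {7/3, 25/4}))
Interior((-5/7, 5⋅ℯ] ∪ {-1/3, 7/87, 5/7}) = (-5/7, 5⋅ℯ)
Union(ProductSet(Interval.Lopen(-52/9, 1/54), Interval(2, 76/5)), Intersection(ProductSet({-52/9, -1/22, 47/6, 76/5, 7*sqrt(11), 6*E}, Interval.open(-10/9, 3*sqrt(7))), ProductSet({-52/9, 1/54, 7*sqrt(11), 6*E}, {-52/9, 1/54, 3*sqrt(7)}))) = Union(ProductSet({-52/9, 7*sqrt(11), 6*E}, {1/54}), ProductSet(Interval.Lopen(-52/9, 1/54), Interval(2, 76/5)))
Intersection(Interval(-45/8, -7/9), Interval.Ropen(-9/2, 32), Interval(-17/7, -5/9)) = Interval(-17/7, -7/9)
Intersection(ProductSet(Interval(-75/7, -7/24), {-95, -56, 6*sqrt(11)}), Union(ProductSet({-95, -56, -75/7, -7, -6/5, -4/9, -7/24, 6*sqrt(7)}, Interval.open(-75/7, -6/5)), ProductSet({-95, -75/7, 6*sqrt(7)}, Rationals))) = ProductSet({-75/7}, {-95, -56})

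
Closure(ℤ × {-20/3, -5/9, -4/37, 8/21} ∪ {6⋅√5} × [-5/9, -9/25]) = (ℤ × {-20/3, -5/9, -4/37, 8/21}) ∪ ({6⋅√5} × [-5/9, -9/25])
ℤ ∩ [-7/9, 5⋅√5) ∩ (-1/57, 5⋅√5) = {0, 1, …, 11}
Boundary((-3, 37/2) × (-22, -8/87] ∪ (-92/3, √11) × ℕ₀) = ([-92/3, -3] × ℕ₀) ∪ ({-3, 37/2} × [-22, -8/87]) ∪ ([-3, 37/2] × {-22, -8/87}) ∪ ([-92/3, √11] × (ℕ₀ \ (-22, -8/87)))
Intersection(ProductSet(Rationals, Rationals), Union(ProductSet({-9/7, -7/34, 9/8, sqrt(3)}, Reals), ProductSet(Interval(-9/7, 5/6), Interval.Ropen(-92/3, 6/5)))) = Union(ProductSet({-9/7, -7/34, 9/8}, Rationals), ProductSet(Intersection(Interval(-9/7, 5/6), Rationals), Intersection(Interval.Ropen(-92/3, 6/5), Rationals)))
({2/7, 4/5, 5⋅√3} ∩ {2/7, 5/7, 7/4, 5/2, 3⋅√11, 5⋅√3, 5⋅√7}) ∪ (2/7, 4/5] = [2/7, 4/5] ∪ {5⋅√3}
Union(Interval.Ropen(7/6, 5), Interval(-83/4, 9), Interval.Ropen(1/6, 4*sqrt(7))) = Interval.Ropen(-83/4, 4*sqrt(7))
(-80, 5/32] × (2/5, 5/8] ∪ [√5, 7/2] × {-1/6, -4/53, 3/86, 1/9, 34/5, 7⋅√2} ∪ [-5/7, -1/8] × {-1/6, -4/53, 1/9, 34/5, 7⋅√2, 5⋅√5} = ((-80, 5/32] × (2/5, 5/8]) ∪ ([√5, 7/2] × {-1/6, -4/53, 3/86, 1/9, 34/5, 7⋅√2}) ∪ ([-5/7, -1/8] × {-1/6, -4/53, 1/9, 34/5, 7⋅√2, 5⋅√5})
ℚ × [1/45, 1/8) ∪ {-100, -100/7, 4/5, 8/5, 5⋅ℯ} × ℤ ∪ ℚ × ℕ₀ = (ℚ × (ℕ₀ ∪ [1/45, 1/8))) ∪ ({-100, -100/7, 4/5, 8/5, 5⋅ℯ} × ℤ)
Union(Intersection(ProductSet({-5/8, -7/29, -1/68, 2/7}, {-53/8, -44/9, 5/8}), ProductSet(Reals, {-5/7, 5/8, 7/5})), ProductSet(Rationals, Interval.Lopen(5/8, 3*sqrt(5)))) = Union(ProductSet({-5/8, -7/29, -1/68, 2/7}, {5/8}), ProductSet(Rationals, Interval.Lopen(5/8, 3*sqrt(5))))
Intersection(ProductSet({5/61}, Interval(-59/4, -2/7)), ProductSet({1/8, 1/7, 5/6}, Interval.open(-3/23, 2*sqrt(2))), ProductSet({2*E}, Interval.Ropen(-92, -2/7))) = EmptySet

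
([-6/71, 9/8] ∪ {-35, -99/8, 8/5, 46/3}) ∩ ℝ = {-35, -99/8, 8/5, 46/3} ∪ [-6/71, 9/8]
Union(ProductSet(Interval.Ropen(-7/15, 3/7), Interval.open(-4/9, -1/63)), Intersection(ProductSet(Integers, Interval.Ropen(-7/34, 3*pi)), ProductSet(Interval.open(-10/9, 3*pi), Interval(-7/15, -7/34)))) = Union(ProductSet(Interval.Ropen(-7/15, 3/7), Interval.open(-4/9, -1/63)), ProductSet(Range(-1, 10, 1), {-7/34}))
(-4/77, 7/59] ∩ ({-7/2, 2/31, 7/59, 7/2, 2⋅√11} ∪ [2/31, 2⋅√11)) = [2/31, 7/59]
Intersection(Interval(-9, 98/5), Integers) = Range(-9, 20, 1)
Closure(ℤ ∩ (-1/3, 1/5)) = {0}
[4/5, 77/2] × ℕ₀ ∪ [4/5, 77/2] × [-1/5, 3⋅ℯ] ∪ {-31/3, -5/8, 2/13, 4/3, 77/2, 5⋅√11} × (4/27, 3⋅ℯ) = ([4/5, 77/2] × ([-1/5, 3⋅ℯ] ∪ ℕ₀)) ∪ ({-31/3, -5/8, 2/13, 4/3, 77/2, 5⋅√11} × (4/27, 3⋅ℯ))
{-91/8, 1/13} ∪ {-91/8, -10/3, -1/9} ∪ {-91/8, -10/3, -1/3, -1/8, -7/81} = {-91/8, -10/3, -1/3, -1/8, -1/9, -7/81, 1/13}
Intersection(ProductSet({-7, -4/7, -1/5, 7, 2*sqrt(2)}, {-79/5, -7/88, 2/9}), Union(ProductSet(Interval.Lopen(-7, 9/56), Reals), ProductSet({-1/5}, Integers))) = ProductSet({-4/7, -1/5}, {-79/5, -7/88, 2/9})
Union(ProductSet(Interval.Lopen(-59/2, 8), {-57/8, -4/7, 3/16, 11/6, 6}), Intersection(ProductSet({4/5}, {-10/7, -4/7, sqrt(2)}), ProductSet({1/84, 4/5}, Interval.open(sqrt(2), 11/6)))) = ProductSet(Interval.Lopen(-59/2, 8), {-57/8, -4/7, 3/16, 11/6, 6})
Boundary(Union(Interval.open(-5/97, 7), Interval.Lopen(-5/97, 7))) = {-5/97, 7}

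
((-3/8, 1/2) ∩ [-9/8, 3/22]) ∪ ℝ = (-∞, ∞)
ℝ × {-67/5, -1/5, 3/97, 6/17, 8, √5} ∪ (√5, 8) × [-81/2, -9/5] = (ℝ × {-67/5, -1/5, 3/97, 6/17, 8, √5}) ∪ ((√5, 8) × [-81/2, -9/5])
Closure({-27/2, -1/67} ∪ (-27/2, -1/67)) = [-27/2, -1/67]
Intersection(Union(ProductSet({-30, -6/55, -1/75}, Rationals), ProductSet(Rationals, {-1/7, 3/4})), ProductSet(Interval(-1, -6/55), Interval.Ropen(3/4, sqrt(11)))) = Union(ProductSet({-6/55}, Intersection(Interval.Ropen(3/4, sqrt(11)), Rationals)), ProductSet(Intersection(Interval(-1, -6/55), Rationals), {3/4}))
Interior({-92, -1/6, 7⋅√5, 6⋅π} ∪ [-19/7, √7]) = (-19/7, √7)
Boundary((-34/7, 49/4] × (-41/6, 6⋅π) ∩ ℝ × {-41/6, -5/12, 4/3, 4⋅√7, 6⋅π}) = [-34/7, 49/4] × {-5/12, 4/3, 4⋅√7}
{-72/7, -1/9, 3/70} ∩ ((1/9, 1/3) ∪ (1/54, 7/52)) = {3/70}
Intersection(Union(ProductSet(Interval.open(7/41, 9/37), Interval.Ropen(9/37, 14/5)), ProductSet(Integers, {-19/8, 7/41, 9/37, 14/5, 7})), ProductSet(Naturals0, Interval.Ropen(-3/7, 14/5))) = ProductSet(Naturals0, {7/41, 9/37})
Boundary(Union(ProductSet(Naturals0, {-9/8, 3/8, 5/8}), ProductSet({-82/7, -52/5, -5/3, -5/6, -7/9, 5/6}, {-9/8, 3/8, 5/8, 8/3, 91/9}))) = Union(ProductSet({-82/7, -52/5, -5/3, -5/6, -7/9, 5/6}, {-9/8, 3/8, 5/8, 8/3, 91/9}), ProductSet(Naturals0, {-9/8, 3/8, 5/8}))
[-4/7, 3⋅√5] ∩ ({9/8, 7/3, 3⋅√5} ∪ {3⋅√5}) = {9/8, 7/3, 3⋅√5}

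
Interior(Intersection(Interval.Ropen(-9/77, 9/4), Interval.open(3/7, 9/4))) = Interval.open(3/7, 9/4)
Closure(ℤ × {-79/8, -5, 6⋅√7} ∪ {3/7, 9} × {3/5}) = ({3/7, 9} × {3/5}) ∪ (ℤ × {-79/8, -5, 6⋅√7})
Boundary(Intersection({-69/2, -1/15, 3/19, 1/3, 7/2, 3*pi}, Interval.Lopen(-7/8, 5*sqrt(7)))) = {-1/15, 3/19, 1/3, 7/2, 3*pi}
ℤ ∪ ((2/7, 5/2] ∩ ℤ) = ℤ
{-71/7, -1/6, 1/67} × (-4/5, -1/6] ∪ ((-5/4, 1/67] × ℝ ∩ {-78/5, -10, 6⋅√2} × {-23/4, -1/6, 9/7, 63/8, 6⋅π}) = {-71/7, -1/6, 1/67} × (-4/5, -1/6]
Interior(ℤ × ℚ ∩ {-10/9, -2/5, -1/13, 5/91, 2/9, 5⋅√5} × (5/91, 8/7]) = ∅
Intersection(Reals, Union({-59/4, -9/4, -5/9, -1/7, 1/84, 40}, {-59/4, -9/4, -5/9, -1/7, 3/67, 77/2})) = {-59/4, -9/4, -5/9, -1/7, 1/84, 3/67, 77/2, 40}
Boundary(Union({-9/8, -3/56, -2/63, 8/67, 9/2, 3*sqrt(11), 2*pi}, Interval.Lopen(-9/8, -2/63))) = {-9/8, -2/63, 8/67, 9/2, 3*sqrt(11), 2*pi}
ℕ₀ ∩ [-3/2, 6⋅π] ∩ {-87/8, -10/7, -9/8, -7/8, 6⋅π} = ∅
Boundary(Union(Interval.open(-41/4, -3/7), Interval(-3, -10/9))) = {-41/4, -3/7}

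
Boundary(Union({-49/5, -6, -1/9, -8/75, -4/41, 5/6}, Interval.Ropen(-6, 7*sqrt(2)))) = {-49/5, -6, 7*sqrt(2)}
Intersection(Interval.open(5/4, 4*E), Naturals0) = Range(2, 11, 1)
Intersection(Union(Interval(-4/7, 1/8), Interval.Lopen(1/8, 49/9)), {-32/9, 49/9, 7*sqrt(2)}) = {49/9}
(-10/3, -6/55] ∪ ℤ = ℤ ∪ (-10/3, -6/55]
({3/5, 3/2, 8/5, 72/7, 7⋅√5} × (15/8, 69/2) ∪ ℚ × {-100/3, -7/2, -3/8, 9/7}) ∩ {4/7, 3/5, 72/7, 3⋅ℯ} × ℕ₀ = {3/5, 72/7} × {2, 3, …, 34}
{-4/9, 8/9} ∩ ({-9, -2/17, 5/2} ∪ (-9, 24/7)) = {-4/9, 8/9}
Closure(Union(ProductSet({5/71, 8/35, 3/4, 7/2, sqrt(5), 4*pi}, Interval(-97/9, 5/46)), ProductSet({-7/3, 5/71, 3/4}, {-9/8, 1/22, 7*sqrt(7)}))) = Union(ProductSet({-7/3, 5/71, 3/4}, {-9/8, 1/22, 7*sqrt(7)}), ProductSet({5/71, 8/35, 3/4, 7/2, sqrt(5), 4*pi}, Interval(-97/9, 5/46)))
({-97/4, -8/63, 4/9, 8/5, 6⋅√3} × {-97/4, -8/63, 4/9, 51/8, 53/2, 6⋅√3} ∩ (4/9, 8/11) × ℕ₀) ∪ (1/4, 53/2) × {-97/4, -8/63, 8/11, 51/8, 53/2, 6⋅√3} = (1/4, 53/2) × {-97/4, -8/63, 8/11, 51/8, 53/2, 6⋅√3}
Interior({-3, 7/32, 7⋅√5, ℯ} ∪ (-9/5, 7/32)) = (-9/5, 7/32)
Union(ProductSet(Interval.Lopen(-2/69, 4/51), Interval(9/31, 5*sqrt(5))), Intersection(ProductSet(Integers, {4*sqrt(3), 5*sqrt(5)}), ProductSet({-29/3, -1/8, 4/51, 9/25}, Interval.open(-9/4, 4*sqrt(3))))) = ProductSet(Interval.Lopen(-2/69, 4/51), Interval(9/31, 5*sqrt(5)))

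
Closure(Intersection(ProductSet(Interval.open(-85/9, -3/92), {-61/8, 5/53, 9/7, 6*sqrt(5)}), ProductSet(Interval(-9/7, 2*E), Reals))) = ProductSet(Interval(-9/7, -3/92), {-61/8, 5/53, 9/7, 6*sqrt(5)})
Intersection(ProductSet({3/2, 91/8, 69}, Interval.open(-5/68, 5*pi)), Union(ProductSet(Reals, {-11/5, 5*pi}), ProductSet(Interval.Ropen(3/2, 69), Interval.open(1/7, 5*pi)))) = ProductSet({3/2, 91/8}, Interval.open(1/7, 5*pi))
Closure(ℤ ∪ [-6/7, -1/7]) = ℤ ∪ [-6/7, -1/7]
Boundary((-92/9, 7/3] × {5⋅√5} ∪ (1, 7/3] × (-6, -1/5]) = ({1, 7/3} × [-6, -1/5]) ∪ ([1, 7/3] × {-6, -1/5}) ∪ ([-92/9, 7/3] × {5⋅√5})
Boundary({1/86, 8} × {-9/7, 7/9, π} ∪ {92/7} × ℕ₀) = ({92/7} × ℕ₀) ∪ ({1/86, 8} × {-9/7, 7/9, π})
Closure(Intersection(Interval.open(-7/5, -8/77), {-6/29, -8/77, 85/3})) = {-6/29}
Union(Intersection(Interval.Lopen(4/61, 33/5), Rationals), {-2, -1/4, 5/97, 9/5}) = Union({-2, -1/4, 5/97}, Intersection(Interval.Lopen(4/61, 33/5), Rationals))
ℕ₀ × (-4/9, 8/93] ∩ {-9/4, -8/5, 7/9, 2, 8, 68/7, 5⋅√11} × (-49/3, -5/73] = {2, 8} × (-4/9, -5/73]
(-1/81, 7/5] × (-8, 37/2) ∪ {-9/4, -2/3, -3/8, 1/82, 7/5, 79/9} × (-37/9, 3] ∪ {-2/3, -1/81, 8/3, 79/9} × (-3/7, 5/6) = ({-2/3, -1/81, 8/3, 79/9} × (-3/7, 5/6)) ∪ ((-1/81, 7/5] × (-8, 37/2)) ∪ ({-9/4, -2/3, -3/8, 1/82, 7/5, 79/9} × (-37/9, 3])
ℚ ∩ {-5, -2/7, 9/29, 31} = {-5, -2/7, 9/29, 31}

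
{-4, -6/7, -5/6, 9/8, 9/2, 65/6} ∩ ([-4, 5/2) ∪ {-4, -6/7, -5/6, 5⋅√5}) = {-4, -6/7, -5/6, 9/8}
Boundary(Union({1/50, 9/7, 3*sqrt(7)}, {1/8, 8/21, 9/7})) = {1/50, 1/8, 8/21, 9/7, 3*sqrt(7)}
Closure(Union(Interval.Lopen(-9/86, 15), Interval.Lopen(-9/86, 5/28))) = Interval(-9/86, 15)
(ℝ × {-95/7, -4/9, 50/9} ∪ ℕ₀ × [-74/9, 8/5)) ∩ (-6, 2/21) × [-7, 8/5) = ((-6, 2/21) × {-4/9}) ∪ ({0} × [-7, 8/5))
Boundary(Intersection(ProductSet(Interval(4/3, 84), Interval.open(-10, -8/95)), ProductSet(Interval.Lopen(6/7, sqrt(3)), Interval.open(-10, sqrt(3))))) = Union(ProductSet({4/3, sqrt(3)}, Interval(-10, -8/95)), ProductSet(Interval(4/3, sqrt(3)), {-10, -8/95}))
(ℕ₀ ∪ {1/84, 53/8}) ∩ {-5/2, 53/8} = {53/8}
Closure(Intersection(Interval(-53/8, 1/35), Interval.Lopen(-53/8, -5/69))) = Interval(-53/8, -5/69)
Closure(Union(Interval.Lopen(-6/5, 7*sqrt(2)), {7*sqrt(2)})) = Interval(-6/5, 7*sqrt(2))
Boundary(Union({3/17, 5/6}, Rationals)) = Reals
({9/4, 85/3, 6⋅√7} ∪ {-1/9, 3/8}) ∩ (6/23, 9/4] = {3/8, 9/4}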